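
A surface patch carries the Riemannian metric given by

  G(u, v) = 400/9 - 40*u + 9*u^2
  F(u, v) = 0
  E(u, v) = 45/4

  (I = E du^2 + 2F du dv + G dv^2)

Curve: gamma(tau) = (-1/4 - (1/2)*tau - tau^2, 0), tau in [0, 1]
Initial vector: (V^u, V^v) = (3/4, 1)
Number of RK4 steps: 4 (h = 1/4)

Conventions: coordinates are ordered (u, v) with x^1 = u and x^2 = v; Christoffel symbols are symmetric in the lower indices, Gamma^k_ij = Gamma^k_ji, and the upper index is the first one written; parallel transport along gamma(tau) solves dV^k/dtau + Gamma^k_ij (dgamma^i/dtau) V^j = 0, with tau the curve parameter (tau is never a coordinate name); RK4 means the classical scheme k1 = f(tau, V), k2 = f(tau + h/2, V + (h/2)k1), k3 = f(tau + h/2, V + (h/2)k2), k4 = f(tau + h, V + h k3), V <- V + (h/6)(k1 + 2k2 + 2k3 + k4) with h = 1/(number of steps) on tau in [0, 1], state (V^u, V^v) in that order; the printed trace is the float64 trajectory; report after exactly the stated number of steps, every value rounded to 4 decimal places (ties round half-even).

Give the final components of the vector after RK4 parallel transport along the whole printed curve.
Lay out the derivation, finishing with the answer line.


gamma'(tau) = (-1/2 - 2*tau, 0); f(tau, V)^k = -Gamma^k_ij(gamma(tau)) gamma'^i(tau) V^j; h = 1/4; intermediate values shown to 6 dp
curve data and Christoffel symbols at the stage parameters:
  tau = 0.000000: gamma = (-0.250000, 0.000000), gamma' = (-0.500000, 0.000000); Gamma_uuu = 0.000000, Gamma_uuv = 0.000000, Gamma_uvv = 1.977778, Gamma_vuu = 0.000000, Gamma_vuv = -0.404494, Gamma_vvv = 0.000000
  tau = 0.125000: gamma = (-0.328125, 0.000000), gamma' = (-0.750000, 0.000000); Gamma_uuu = 0.000000, Gamma_uuv = 0.000000, Gamma_uvv = 2.040278, Gamma_vuu = 0.000000, Gamma_vuv = -0.392103, Gamma_vvv = 0.000000
  tau = 0.250000: gamma = (-0.437500, 0.000000), gamma' = (-1.000000, 0.000000); Gamma_uuu = 0.000000, Gamma_uuv = 0.000000, Gamma_uvv = 2.127778, Gamma_vuu = 0.000000, Gamma_vuv = -0.375979, Gamma_vvv = 0.000000
  tau = 0.375000: gamma = (-0.578125, 0.000000), gamma' = (-1.250000, 0.000000); Gamma_uuu = 0.000000, Gamma_uuv = 0.000000, Gamma_uvv = 2.240278, Gamma_vuu = 0.000000, Gamma_vuv = -0.357099, Gamma_vvv = 0.000000
  tau = 0.500000: gamma = (-0.750000, 0.000000), gamma' = (-1.500000, 0.000000); Gamma_uuu = 0.000000, Gamma_uuv = 0.000000, Gamma_uvv = 2.377778, Gamma_vuu = 0.000000, Gamma_vuv = -0.336449, Gamma_vvv = 0.000000
  tau = 0.625000: gamma = (-0.953125, 0.000000), gamma' = (-1.750000, 0.000000); Gamma_uuu = 0.000000, Gamma_uuv = 0.000000, Gamma_uvv = 2.540278, Gamma_vuu = 0.000000, Gamma_vuv = -0.314926, Gamma_vvv = 0.000000
  tau = 0.750000: gamma = (-1.187500, 0.000000), gamma' = (-2.000000, 0.000000); Gamma_uuu = 0.000000, Gamma_uuv = 0.000000, Gamma_uvv = 2.727778, Gamma_vuu = 0.000000, Gamma_vuv = -0.293279, Gamma_vvv = 0.000000
  tau = 0.875000: gamma = (-1.453125, 0.000000), gamma' = (-2.250000, 0.000000); Gamma_uuu = 0.000000, Gamma_uuv = 0.000000, Gamma_uvv = 2.940278, Gamma_vuu = 0.000000, Gamma_vuv = -0.272083, Gamma_vvv = 0.000000
  tau = 1.000000: gamma = (-1.750000, 0.000000), gamma' = (-2.500000, 0.000000); Gamma_uuu = 0.000000, Gamma_uuv = 0.000000, Gamma_uvv = 3.177778, Gamma_vuu = 0.000000, Gamma_vuv = -0.251748, Gamma_vvv = 0.000000
step 0: V^u = 0.7500, V^v = 1.0000
step 1: k1 = (0.000000, -0.202247), k2 = (0.000000, -0.286643), k3 = (0.000000, -0.283541), k4 = (0.000000, -0.349328); V <- V + (h/6)(k1 + 2k2 + 2k3 + k4): V^u = 0.7500, V^v = 0.9295
step 2: k1 = (0.000000, -0.349473), k2 = (0.000000, -0.395406), k3 = (0.000000, -0.392843), k4 = (0.000000, -0.419530); V <- V + (h/6)(k1 + 2k2 + 2k3 + k4): V^u = 0.7500, V^v = 0.8318
step 3: k1 = (0.000000, -0.419773), k2 = (0.000000, -0.429489), k3 = (0.000000, -0.428820), k4 = (0.000000, -0.425001); V <- V + (h/6)(k1 + 2k2 + 2k3 + k4): V^u = 0.7500, V^v = 0.7250
step 4: k1 = (0.000000, -0.425283), k2 = (0.000000, -0.411321), k3 = (0.000000, -0.412390), k4 = (0.000000, -0.391438); V <- V + (h/6)(k1 + 2k2 + 2k3 + k4): V^u = 0.7500, V^v = 0.6224

Answer: V^u = 0.7500, V^v = 0.6224


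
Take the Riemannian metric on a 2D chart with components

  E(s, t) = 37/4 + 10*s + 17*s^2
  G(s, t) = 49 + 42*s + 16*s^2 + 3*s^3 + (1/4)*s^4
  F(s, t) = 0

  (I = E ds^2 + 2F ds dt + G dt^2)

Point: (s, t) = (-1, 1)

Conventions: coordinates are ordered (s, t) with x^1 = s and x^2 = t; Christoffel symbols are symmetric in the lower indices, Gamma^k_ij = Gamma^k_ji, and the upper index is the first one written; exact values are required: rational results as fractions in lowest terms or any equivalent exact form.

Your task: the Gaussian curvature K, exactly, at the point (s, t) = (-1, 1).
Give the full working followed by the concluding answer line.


E = 65/4, F = 0, G = 81/4, EG - F^2 = 5265/16 at the point
E_s = -24, E_t = 0, F_s = 0, F_t = 0, G_s = 18, G_t = 0
E_tt = 0, F_st = 0, G_ss = 17
Brioschi: K = (det M1 - det M2) / (EG - F^2)^2 with the standard first/second-derivative matrices M1, M2.
M1 = [[-E_tt/2 + F_st - G_ss/2, E_s/2, F_s - E_t/2], [F_t - G_s/2, E, F], [G_t/2, F, G]] = [[-17/2, -12, 0], [-9, 65/4, 0], [0, 0, 81/4]]; det M1 = -159489/32
M2 = [[0, E_t/2, G_s/2], [E_t/2, E, F], [G_s/2, F, G]] = [[0, 0, 9], [0, 65/4, 0], [9, 0, 81/4]]; det M2 = -5265/4
det M1 - det M2 = -117369/32; K = -117369/32 / (5265/16)^2 = -1288/38025

Answer: K = -1288/38025


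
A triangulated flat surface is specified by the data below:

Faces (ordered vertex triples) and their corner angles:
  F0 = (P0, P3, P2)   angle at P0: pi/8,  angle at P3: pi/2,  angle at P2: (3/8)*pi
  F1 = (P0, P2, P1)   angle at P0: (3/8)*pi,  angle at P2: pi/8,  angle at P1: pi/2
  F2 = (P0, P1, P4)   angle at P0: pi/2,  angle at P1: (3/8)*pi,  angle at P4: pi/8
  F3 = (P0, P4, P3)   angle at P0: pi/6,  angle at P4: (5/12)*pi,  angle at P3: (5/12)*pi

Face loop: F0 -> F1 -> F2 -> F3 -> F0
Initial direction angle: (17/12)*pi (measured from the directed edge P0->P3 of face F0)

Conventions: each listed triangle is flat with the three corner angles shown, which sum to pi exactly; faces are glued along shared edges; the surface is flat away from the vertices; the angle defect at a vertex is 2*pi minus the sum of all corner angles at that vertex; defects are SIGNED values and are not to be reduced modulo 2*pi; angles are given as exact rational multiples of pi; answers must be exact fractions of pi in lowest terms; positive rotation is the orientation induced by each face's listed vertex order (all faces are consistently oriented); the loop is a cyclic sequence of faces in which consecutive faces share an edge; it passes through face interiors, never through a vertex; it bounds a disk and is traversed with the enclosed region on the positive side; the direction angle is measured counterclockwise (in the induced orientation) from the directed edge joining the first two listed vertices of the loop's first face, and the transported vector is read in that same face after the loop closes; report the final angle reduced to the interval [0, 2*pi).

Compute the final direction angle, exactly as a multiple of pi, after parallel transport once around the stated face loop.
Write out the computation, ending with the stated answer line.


enclosed vertex P0: corner angles sum to (7/6)*pi, defect = 2*pi - (7/6)*pi = (5/6)*pi
the final direction is the initial angle plus the enclosed defects, taken mod 2*pi in the induced orientation
final angle = (17/12)*pi + (5/6)*pi = pi/4 (mod 2*pi)

Answer: final direction angle = pi/4


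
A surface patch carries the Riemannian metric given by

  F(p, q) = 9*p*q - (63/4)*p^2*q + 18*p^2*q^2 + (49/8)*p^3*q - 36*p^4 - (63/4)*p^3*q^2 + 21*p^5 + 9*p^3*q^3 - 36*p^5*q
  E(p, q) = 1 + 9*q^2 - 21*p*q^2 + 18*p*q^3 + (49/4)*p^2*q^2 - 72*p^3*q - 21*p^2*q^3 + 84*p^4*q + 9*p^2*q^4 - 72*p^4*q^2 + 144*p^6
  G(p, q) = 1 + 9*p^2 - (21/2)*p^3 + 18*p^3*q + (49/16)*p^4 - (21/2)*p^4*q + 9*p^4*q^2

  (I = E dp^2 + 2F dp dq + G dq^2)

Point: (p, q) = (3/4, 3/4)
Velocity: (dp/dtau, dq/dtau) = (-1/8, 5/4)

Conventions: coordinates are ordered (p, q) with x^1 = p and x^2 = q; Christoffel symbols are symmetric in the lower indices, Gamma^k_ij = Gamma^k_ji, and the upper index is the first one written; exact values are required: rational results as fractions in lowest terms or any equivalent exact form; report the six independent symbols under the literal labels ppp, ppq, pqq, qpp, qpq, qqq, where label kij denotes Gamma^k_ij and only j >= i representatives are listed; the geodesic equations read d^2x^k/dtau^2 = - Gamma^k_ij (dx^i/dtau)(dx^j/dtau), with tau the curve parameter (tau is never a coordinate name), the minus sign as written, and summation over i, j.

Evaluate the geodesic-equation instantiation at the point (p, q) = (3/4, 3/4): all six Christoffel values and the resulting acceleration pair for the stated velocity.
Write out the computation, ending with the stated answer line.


E = 54721/4096, F = -18225/2048, G = 7585/1024 at the point
E_p = 76275/512, E_q = -3375/128, F_p = -34209/512, F_q = 3645/1024, G_p = 1215/64, G_q = 2187/256
EG - F^2 = 80965/4096;  g^inv = (4096/80965) * [[7585/1024, 18225/2048], [18225/2048, 54721/4096]]
first-kind symbols [ij,l] = (1/2)(d_i g_jl + d_j g_il - d_l g_ij): [pp,p] = E_p/2 = 76275/1024, [pp,q] = F_p - E_q/2 = -27459/512, [pq,p] = E_q/2 = -3375/256, [pq,q] = G_p/2 = 1215/128, [qq,p] = F_q - G_p/2 = -6075/1024, [qq,q] = G_q/2 = 2187/512
Gamma^p_ij = (G*[ij,p] - F*[ij,q])/(EG - F^2), Gamma^q_ij = (E*[ij,q] - F*[ij,p])/(EG - F^2)
Gamma_ppp = 61020/16193, Gamma_ppq = -10800/16193, Gamma_pqq = -4860/16193, Gamma_qpp = -219672/80965, Gamma_qpq = 7776/16193, Gamma_qqq = 17496/80965
d^2p/dtau^2 = -(Gamma_ppp*(-1/8)^2 + 2*Gamma_ppq*(-1/8)*(5/4) + Gamma_pqq*(5/4)^2) = 52245/259088
d^2q/dtau^2 = -(Gamma_qpp*(-1/8)^2 + 2*Gamma_qpq*(-1/8)*(5/4) + Gamma_qqq*(5/4)^2) = -94041/647720

Answer: Gamma_ppp = 61020/16193, Gamma_ppq = -10800/16193, Gamma_pqq = -4860/16193, Gamma_qpp = -219672/80965, Gamma_qpq = 7776/16193, Gamma_qqq = 17496/80965; accelerations (d^2p/dtau^2, d^2q/dtau^2) = (52245/259088, -94041/647720)


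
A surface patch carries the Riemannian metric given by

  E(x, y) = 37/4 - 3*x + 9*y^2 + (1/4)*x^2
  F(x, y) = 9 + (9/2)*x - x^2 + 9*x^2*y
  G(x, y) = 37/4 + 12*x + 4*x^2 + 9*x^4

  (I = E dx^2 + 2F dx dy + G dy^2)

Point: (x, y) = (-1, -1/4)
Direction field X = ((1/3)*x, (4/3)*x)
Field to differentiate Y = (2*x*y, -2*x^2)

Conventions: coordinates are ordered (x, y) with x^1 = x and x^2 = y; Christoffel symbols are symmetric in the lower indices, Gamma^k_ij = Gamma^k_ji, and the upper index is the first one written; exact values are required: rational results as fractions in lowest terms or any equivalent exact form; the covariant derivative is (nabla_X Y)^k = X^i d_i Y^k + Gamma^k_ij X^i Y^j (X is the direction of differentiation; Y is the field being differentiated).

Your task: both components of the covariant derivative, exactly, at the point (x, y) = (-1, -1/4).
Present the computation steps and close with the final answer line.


E = 209/16, F = 5/4, G = 41/4 at the point
E_x = -7/2, E_y = -9/2, F_x = 11, F_y = 9, G_x = -32, G_y = 0
EG - F^2 = 8469/64;  g^inv = (64/8469) * [[41/4, -5/4], [-5/4, 209/16]]
first-kind symbols [ij,l] = (1/2)(d_i g_jl + d_j g_il - d_l g_ij): [xx,x] = E_x/2 = -7/4, [xx,y] = F_x - E_y/2 = 53/4, [xy,x] = E_y/2 = -9/4, [xy,y] = G_x/2 = -16, [yy,x] = F_y - G_x/2 = 25, [yy,y] = G_y/2 = 0
Gamma^x_ij = (G*[ij,x] - F*[ij,y])/(EG - F^2), Gamma^y_ij = (E*[ij,y] - F*[ij,x])/(EG - F^2)
Gamma_xxx = -736/2823, Gamma_xxy = -196/8469, Gamma_xyy = 16400/8469, Gamma_yxx = 3739/2823, Gamma_yxy = -13196/8469, Gamma_yyy = -2000/8469
X = (-1/3, -4/3), Y = (1/2, -2) at the point

Answer: (nabla_X Y)^x = 408581/50814, (nabla_X Y)^y = -110969/50814


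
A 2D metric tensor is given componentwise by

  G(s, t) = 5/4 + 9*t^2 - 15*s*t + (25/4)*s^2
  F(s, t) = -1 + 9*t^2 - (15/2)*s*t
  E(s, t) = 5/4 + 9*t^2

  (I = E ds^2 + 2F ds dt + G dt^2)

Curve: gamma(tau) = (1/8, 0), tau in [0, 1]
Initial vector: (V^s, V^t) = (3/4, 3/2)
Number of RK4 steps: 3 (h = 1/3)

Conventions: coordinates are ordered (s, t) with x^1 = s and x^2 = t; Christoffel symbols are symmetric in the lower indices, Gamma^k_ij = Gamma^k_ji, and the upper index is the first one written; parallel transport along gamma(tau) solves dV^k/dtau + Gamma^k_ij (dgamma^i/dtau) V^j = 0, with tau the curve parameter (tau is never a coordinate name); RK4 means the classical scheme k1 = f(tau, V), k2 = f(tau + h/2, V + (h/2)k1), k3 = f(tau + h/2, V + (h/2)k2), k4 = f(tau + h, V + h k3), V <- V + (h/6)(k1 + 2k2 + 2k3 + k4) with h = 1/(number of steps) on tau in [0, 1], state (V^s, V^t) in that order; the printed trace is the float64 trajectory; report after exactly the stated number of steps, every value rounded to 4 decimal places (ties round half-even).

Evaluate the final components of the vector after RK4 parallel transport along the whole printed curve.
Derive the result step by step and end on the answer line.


gamma'(tau) = (0, 0); f(tau, V)^k = -Gamma^k_ij(gamma(tau)) gamma'^i(tau) V^j; h = 1/3; intermediate values shown to 6 dp
curve data and Christoffel symbols at the stage parameters:
  tau = 0.000000: gamma = (0.125000, 0.000000), gamma' = (0.000000, 0.000000); Gamma_sss = 0.000000, Gamma_sst = 1.141227, Gamma_stt = -4.753031, Gamma_tss = 0.000000, Gamma_tst = 1.426534, Gamma_ttt = -4.222539
  tau = 0.166667: gamma = (0.125000, 0.000000), gamma' = (0.000000, 0.000000); Gamma_sss = 0.000000, Gamma_sst = 1.141227, Gamma_stt = -4.753031, Gamma_tss = 0.000000, Gamma_tst = 1.426534, Gamma_ttt = -4.222539
  tau = 0.333333: gamma = (0.125000, 0.000000), gamma' = (0.000000, 0.000000); Gamma_sss = 0.000000, Gamma_sst = 1.141227, Gamma_stt = -4.753031, Gamma_tss = 0.000000, Gamma_tst = 1.426534, Gamma_ttt = -4.222539
  tau = 0.500000: gamma = (0.125000, 0.000000), gamma' = (0.000000, 0.000000); Gamma_sss = 0.000000, Gamma_sst = 1.141227, Gamma_stt = -4.753031, Gamma_tss = 0.000000, Gamma_tst = 1.426534, Gamma_ttt = -4.222539
  tau = 0.666667: gamma = (0.125000, 0.000000), gamma' = (0.000000, 0.000000); Gamma_sss = 0.000000, Gamma_sst = 1.141227, Gamma_stt = -4.753031, Gamma_tss = 0.000000, Gamma_tst = 1.426534, Gamma_ttt = -4.222539
  tau = 0.833333: gamma = (0.125000, 0.000000), gamma' = (0.000000, 0.000000); Gamma_sss = 0.000000, Gamma_sst = 1.141227, Gamma_stt = -4.753031, Gamma_tss = 0.000000, Gamma_tst = 1.426534, Gamma_ttt = -4.222539
  tau = 1.000000: gamma = (0.125000, 0.000000), gamma' = (0.000000, 0.000000); Gamma_sss = 0.000000, Gamma_sst = 1.141227, Gamma_stt = -4.753031, Gamma_tss = 0.000000, Gamma_tst = 1.426534, Gamma_ttt = -4.222539
step 0: V^s = 0.7500, V^t = 1.5000
step 1: k1 = (0.000000, 0.000000), k2 = (0.000000, 0.000000), k3 = (0.000000, 0.000000), k4 = (0.000000, 0.000000); V <- V + (h/6)(k1 + 2k2 + 2k3 + k4): V^s = 0.7500, V^t = 1.5000
step 2: k1 = (0.000000, 0.000000), k2 = (0.000000, 0.000000), k3 = (0.000000, 0.000000), k4 = (0.000000, 0.000000); V <- V + (h/6)(k1 + 2k2 + 2k3 + k4): V^s = 0.7500, V^t = 1.5000
step 3: k1 = (0.000000, 0.000000), k2 = (0.000000, 0.000000), k3 = (0.000000, 0.000000), k4 = (0.000000, 0.000000); V <- V + (h/6)(k1 + 2k2 + 2k3 + k4): V^s = 0.7500, V^t = 1.5000

Answer: V^s = 0.7500, V^t = 1.5000


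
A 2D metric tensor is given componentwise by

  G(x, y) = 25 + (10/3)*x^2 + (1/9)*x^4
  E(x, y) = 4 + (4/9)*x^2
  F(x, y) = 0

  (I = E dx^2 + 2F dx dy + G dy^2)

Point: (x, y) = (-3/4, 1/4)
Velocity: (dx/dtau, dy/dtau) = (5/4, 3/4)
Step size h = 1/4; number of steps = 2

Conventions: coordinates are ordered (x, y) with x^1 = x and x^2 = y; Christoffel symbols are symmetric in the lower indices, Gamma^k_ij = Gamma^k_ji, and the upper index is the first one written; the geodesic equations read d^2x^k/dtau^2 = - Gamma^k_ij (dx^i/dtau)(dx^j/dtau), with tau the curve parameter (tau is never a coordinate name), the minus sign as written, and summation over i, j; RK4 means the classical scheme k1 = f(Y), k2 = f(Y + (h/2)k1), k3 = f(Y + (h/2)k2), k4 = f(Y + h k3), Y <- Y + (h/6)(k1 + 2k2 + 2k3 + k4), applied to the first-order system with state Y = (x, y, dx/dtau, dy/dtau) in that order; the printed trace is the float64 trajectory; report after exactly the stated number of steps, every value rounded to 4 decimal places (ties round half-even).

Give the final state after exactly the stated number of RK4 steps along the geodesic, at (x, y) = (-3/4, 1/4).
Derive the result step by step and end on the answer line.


f(Y) = (dx/dtau, dy/dtau, -Gamma^x_ij Y'^i Y'^j, -Gamma^y_ij Y'^i Y'^j) with the Gammas evaluated at the stage position; h = 0.250000; intermediate values shown to 6 dp
step 0: x = -0.7500, y = 0.2500, dx/dtau = 1.2500, dy/dtau = 0.7500
step 1:
  k1: at (x, y) = (-0.750000, 0.250000), (dx/dtau, dy/dtau) = (1.250000, 0.750000); Gamma_xxx = -0.078431, Gamma_xxy = 0.000000, Gamma_xyy = 0.610294, Gamma_yxx = 0.000000, Gamma_yxy = -0.096386, Gamma_yyy = 0.000000; k1 = (1.250000, 0.750000, -0.220741, 0.180723)
  k2: at (x, y) = (-0.593750, 0.343750), (dx/dtau, dy/dtau) = (1.222407, 0.772590); Gamma_xxx = -0.063485, Gamma_xxy = 0.000000, Gamma_xyy = 0.487331, Gamma_yxx = 0.000000, Gamma_yxy = -0.077349, Gamma_yyy = 0.000000; k2 = (1.222407, 0.772590, -0.196021, 0.146099)
  k3: at (x, y) = (-0.597199, 0.346574), (dx/dtau, dy/dtau) = (1.225497, 0.768262); Gamma_xxx = -0.063826, Gamma_xxy = 0.000000, Gamma_xyy = 0.490078, Gamma_yxx = 0.000000, Gamma_yxy = -0.077777, Gamma_yyy = 0.000000; k3 = (1.225497, 0.768262, -0.193400, 0.146455)
  k4: at (x, y) = (-0.443626, 0.442066), (dx/dtau, dy/dtau) = (1.201650, 0.786614); Gamma_xxx = -0.048237, Gamma_xxy = 0.000000, Gamma_xyy = 0.366524, Gamma_yxx = 0.000000, Gamma_yxy = -0.058384, Gamma_yyy = 0.000000; k4 = (1.201650, 0.786614, -0.157138, 0.110373)
  Y <- Y + (h/6)(k1 + 2k2 + 2k3 + k4): x = -0.4439, y = 0.4424, dx/dtau = 1.2018, dy/dtau = 0.7865
step 2:
  k1: at (x, y) = (-0.443856, 0.442430), (dx/dtau, dy/dtau) = (1.201803, 0.786509); Gamma_xxx = -0.048261, Gamma_xxy = 0.000000, Gamma_xyy = 0.366711, Gamma_yxx = 0.000000, Gamma_yxy = -0.058414, Gamma_yyy = 0.000000; k1 = (1.201803, 0.786509, -0.157141, 0.110428)
  k2: at (x, y) = (-0.293630, 0.540744), (dx/dtau, dy/dtau) = (1.182161, 0.800312); Gamma_xxx = -0.032316, Gamma_xxy = 0.000000, Gamma_xyy = 0.243763, Gamma_yxx = 0.000000, Gamma_yxy = -0.038927, Gamma_yyy = 0.000000; k2 = (1.182161, 0.800312, -0.110969, 0.073657)
  k3: at (x, y) = (-0.296086, 0.542469), (dx/dtau, dy/dtau) = (1.187932, 0.795716); Gamma_xxx = -0.032581, Gamma_xxy = 0.000000, Gamma_xyy = 0.245786, Gamma_yxx = 0.000000, Gamma_yxy = -0.039249, Gamma_yyy = 0.000000; k3 = (1.187932, 0.795716, -0.109645, 0.074200)
  k4: at (x, y) = (-0.146873, 0.641359), (dx/dtau, dy/dtau) = (1.174392, 0.805059); Gamma_xxx = -0.016280, Gamma_xxy = 0.000000, Gamma_xyy = 0.122277, Gamma_yxx = 0.000000, Gamma_yxy = -0.019555, Gamma_yyy = 0.000000; k4 = (1.174392, 0.805059, -0.056796, 0.036977)
  Y <- Y + (h/6)(k1 + 2k2 + 2k3 + k4): x = -0.1473, y = 0.6417, dx/dtau = 1.1745, dy/dtau = 0.8050

Answer: x = -0.1473, y = 0.6417, dx/dtau = 1.1745, dy/dtau = 0.8050


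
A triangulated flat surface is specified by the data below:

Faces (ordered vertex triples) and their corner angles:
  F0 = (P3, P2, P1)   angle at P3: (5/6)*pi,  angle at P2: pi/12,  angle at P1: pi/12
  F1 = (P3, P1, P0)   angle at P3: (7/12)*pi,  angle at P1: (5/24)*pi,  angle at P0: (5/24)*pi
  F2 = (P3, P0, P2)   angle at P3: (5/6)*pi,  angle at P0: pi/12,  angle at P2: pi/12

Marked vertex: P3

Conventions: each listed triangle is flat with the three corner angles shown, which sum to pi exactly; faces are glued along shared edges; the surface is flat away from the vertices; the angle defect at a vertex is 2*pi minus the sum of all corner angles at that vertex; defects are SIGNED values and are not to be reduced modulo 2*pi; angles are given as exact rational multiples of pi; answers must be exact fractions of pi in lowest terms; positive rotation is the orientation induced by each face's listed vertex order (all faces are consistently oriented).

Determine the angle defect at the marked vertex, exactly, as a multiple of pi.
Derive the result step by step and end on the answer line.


Sum of corner angles at P3: (9/4)*pi
defect = 2*pi - (9/4)*pi

Answer: defect(P3) = -pi/4


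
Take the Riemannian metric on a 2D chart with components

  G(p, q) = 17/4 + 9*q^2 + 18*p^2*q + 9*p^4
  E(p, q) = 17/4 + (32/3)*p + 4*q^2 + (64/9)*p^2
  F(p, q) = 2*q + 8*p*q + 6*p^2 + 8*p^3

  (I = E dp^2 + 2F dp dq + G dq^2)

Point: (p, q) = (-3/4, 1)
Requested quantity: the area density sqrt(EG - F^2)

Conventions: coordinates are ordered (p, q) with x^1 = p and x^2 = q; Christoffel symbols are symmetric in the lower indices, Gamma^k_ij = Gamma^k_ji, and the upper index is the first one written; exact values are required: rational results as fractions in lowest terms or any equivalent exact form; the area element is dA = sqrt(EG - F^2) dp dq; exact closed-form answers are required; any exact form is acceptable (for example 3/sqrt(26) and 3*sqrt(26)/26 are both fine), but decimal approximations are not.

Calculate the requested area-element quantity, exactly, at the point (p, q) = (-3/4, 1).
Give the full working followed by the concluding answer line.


E = 17/4, F = -4, G = 6713/256; EG - F^2 = 97737/1024

Answer: sqrt(EG - F^2) = sqrt(97737)/32


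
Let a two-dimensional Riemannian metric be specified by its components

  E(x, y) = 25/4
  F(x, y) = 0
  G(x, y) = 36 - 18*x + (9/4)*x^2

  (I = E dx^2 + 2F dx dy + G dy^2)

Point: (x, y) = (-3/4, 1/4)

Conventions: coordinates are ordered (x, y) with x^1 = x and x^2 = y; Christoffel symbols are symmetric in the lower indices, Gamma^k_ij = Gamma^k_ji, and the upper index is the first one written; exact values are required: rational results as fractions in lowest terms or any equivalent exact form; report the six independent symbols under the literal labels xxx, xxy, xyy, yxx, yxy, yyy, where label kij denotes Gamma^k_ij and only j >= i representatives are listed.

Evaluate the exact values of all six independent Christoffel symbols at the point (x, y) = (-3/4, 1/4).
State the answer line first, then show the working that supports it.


Answer: Gamma_xxx = 0, Gamma_xxy = 0, Gamma_xyy = 171/100, Gamma_yxx = 0, Gamma_yxy = -4/19, Gamma_yyy = 0

E = 25/4, F = 0, G = 3249/64 at the point
E_x = 0, E_y = 0, F_x = 0, F_y = 0, G_x = -171/8, G_y = 0
EG - F^2 = 81225/256;  g^inv = (256/81225) * [[3249/64, 0], [0, 25/4]]
first-kind symbols [ij,l] = (1/2)(d_i g_jl + d_j g_il - d_l g_ij): [xx,x] = E_x/2 = 0, [xx,y] = F_x - E_y/2 = 0, [xy,x] = E_y/2 = 0, [xy,y] = G_x/2 = -171/16, [yy,x] = F_y - G_x/2 = 171/16, [yy,y] = G_y/2 = 0
Gamma^x_ij = (G*[ij,x] - F*[ij,y])/(EG - F^2), Gamma^y_ij = (E*[ij,y] - F*[ij,x])/(EG - F^2)


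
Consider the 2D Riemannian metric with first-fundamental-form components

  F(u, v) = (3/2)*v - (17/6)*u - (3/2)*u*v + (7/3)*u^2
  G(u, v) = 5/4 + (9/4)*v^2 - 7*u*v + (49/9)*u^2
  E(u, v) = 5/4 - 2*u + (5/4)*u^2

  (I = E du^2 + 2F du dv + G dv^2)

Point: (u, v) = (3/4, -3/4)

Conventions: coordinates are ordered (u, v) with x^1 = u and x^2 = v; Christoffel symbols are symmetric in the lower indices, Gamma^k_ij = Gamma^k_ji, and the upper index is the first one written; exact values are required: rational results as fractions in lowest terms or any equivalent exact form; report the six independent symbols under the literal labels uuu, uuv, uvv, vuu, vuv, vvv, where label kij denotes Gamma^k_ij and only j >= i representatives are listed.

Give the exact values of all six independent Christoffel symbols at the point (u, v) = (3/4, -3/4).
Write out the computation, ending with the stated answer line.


E = 29/64, F = -35/32, G = 609/64 at the point
E_u = -1/8, E_v = 0, F_u = 43/24, F_v = 3/8, G_u = 161/12, G_v = -69/8
EG - F^2 = 12761/4096;  g^inv = (4096/12761) * [[609/64, 35/32], [35/32, 29/64]]
first-kind symbols [ij,l] = (1/2)(d_i g_jl + d_j g_il - d_l g_ij): [uu,u] = E_u/2 = -1/16, [uu,v] = F_u - E_v/2 = 43/24, [uv,u] = E_v/2 = 0, [uv,v] = G_u/2 = 161/24, [vv,u] = F_v - G_u/2 = -19/3, [vv,v] = G_v/2 = -69/16
Gamma^u_ij = (G*[ij,u] - F*[ij,v])/(EG - F^2), Gamma^v_ij = (E*[ij,v] - F*[ij,u])/(EG - F^2)

Answer: Gamma_uuu = 2396/5469, Gamma_uuv = 12880/5469, Gamma_uvv = -38024/1823, Gamma_vuu = 9136/38283, Gamma_vuv = 5336/5469, Gamma_vvv = -109132/38283


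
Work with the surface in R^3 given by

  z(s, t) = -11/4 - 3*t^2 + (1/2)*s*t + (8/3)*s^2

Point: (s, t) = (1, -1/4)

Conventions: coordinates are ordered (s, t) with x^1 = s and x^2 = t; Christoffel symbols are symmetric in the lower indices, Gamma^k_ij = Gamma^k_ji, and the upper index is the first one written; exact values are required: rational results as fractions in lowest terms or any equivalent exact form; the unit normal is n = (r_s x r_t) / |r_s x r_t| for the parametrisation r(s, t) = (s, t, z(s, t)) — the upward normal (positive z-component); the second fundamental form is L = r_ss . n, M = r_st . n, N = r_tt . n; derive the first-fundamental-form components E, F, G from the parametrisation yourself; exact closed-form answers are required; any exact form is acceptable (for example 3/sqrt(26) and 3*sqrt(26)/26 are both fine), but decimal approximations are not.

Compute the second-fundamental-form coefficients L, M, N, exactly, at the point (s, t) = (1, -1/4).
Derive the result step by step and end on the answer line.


z_s = 125/24, z_t = 2, z_ss = 16/3, z_st = 1/2, z_tt = -6
E = 16201/576, F = 125/12, G = 5; answer radicand W^2 = 18505/576
unnormalised second-form numerators: l = 16/3, m = 1/2, n = -6; L = l/sqrt(18505/576), and similarly M = m/sqrt(W^2), N = n/sqrt(W^2)

Answer: L = 128*sqrt(18505)/18505, M = 12*sqrt(18505)/18505, N = -144*sqrt(18505)/18505


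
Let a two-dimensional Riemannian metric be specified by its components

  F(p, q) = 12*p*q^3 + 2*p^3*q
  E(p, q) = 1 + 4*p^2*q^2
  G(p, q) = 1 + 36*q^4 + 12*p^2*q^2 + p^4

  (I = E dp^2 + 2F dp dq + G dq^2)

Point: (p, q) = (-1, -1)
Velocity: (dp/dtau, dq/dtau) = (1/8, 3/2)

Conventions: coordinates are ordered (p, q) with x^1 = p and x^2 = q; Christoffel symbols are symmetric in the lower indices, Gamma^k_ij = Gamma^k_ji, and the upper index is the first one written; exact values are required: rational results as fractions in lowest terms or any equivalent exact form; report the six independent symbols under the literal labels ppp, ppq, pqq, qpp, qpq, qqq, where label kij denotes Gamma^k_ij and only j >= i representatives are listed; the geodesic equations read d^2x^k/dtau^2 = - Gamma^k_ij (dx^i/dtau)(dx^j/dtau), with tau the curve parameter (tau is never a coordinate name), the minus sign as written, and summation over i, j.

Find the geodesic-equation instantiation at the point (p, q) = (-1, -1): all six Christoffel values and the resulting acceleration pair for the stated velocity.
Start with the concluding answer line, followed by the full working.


Answer: Gamma_ppp = -2/27, Gamma_ppq = -2/27, Gamma_pqq = -4/9, Gamma_qpp = -7/27, Gamma_qpq = -7/27, Gamma_qqq = -14/9; accelerations (d^2p/dtau^2, d^2q/dtau^2) = (889/864, 6223/1728)

E = 5, F = 14, G = 50 at the point
E_p = -8, E_q = -8, F_p = -18, F_q = -38, G_p = -28, G_q = -168
EG - F^2 = 54;  g^inv = (1/54) * [[50, -14], [-14, 5]]
first-kind symbols [ij,l] = (1/2)(d_i g_jl + d_j g_il - d_l g_ij): [pp,p] = E_p/2 = -4, [pp,q] = F_p - E_q/2 = -14, [pq,p] = E_q/2 = -4, [pq,q] = G_p/2 = -14, [qq,p] = F_q - G_p/2 = -24, [qq,q] = G_q/2 = -84
Gamma^p_ij = (G*[ij,p] - F*[ij,q])/(EG - F^2), Gamma^q_ij = (E*[ij,q] - F*[ij,p])/(EG - F^2)
Gamma_ppp = -2/27, Gamma_ppq = -2/27, Gamma_pqq = -4/9, Gamma_qpp = -7/27, Gamma_qpq = -7/27, Gamma_qqq = -14/9
d^2p/dtau^2 = -(Gamma_ppp*(1/8)^2 + 2*Gamma_ppq*(1/8)*(3/2) + Gamma_pqq*(3/2)^2) = 889/864
d^2q/dtau^2 = -(Gamma_qpp*(1/8)^2 + 2*Gamma_qpq*(1/8)*(3/2) + Gamma_qqq*(3/2)^2) = 6223/1728


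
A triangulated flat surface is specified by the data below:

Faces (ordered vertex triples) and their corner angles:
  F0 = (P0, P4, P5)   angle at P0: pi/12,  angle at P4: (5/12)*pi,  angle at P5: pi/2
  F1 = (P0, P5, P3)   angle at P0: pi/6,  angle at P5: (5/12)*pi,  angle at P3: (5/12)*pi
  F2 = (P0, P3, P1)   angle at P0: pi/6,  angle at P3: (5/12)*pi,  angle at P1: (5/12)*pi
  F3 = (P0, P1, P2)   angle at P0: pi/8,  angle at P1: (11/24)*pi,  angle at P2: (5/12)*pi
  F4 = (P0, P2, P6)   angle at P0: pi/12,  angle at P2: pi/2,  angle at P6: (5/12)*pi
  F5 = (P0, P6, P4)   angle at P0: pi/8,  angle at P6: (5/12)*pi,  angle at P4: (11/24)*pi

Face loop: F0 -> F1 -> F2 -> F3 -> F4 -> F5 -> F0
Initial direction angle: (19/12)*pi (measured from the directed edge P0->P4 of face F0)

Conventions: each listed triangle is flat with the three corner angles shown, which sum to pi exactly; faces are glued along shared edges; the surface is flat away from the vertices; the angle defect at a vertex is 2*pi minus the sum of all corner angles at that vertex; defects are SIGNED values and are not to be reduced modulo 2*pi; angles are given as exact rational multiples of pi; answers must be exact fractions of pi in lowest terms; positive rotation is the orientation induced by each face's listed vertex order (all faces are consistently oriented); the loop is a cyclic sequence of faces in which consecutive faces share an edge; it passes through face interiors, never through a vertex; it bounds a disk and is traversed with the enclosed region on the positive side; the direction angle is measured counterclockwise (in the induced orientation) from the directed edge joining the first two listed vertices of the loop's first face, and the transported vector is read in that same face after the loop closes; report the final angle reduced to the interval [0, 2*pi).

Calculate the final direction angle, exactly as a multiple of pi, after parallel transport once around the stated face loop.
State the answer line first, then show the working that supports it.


Answer: final direction angle = (5/6)*pi

enclosed vertex P0: corner angles sum to (3/4)*pi, defect = 2*pi - (3/4)*pi = (5/4)*pi
summing the enclosed defects onto the initial angle, mod 2*pi in the induced orientation:
final angle = (19/12)*pi + (5/4)*pi = (5/6)*pi (mod 2*pi)


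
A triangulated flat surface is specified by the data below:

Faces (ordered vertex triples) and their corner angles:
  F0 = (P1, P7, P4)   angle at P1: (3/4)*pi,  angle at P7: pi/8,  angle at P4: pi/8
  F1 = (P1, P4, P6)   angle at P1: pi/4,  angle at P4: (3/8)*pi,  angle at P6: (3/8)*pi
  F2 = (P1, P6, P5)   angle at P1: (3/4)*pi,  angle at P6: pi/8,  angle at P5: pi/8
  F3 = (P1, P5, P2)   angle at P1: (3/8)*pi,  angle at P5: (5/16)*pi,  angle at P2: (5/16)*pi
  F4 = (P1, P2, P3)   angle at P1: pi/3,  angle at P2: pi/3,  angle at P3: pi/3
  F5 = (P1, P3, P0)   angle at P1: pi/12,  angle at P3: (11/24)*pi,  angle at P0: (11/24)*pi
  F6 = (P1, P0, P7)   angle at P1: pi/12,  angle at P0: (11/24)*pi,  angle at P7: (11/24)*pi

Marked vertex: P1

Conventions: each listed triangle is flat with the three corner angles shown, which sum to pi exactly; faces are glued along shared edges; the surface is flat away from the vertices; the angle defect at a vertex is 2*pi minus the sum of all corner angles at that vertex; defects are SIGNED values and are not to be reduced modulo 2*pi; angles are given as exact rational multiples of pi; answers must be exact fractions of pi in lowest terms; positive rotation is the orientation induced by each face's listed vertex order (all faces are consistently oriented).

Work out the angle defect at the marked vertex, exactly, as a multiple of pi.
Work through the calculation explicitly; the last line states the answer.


Sum of corner angles at P1: (21/8)*pi
defect = 2*pi - (21/8)*pi

Answer: defect(P1) = (-5/8)*pi


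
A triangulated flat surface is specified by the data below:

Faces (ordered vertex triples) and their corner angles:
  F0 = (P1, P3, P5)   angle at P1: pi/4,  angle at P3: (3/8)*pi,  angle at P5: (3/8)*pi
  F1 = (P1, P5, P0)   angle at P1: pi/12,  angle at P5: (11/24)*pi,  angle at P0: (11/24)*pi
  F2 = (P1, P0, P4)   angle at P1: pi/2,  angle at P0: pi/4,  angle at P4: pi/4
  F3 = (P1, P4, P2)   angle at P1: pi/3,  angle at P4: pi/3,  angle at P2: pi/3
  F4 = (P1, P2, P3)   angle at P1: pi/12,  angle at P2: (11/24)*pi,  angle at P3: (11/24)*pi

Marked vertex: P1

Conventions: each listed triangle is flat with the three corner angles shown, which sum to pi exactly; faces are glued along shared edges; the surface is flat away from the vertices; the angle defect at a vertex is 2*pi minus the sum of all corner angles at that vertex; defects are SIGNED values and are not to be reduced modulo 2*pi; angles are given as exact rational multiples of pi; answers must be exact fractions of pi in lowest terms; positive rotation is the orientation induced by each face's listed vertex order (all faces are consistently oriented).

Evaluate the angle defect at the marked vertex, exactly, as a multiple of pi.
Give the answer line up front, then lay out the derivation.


Answer: defect(P1) = (3/4)*pi

Sum of corner angles at P1: (5/4)*pi
defect = 2*pi - (5/4)*pi


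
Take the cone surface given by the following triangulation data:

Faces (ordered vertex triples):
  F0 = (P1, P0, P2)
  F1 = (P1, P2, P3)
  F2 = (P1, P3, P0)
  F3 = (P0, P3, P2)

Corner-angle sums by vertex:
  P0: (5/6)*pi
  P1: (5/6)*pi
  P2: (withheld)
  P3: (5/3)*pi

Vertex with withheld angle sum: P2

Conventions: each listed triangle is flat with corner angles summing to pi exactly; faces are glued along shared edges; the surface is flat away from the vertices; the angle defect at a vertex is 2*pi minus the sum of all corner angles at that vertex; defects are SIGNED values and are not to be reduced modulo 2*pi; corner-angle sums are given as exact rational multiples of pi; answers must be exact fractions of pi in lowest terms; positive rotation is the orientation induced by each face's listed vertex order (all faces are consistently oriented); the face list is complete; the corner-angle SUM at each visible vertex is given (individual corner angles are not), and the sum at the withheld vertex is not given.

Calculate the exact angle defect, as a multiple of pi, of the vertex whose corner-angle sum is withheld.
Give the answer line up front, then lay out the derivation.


Answer: defect(P2) = (4/3)*pi

V = 4, E = 6, F = 4; chi = V - E + F = 2
Gauss-Bonnet: total defect = 2*pi*chi = 4*pi; visible defects sum to (8/3)*pi


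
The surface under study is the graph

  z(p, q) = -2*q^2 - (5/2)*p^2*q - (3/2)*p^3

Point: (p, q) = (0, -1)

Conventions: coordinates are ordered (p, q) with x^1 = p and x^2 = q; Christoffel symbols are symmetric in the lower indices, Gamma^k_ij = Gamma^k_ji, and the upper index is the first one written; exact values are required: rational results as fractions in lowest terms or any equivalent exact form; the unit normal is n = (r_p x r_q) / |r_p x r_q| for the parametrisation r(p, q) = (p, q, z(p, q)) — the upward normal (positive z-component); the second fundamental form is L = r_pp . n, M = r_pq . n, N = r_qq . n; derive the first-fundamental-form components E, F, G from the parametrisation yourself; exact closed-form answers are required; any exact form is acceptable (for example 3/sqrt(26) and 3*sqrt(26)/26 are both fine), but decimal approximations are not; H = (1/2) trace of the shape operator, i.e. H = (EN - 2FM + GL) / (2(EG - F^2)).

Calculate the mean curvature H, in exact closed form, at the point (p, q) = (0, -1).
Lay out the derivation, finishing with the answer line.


z_p = 0, z_q = 4, z_pp = 5, z_pq = 0, z_qq = -4
E = 1, F = 0, G = 17; answer radicand W^2 = 17
unnormalised second-form numerators: l = 5, m = 0, n = -4; L = l/sqrt(17), and similarly M = m/sqrt(W^2), N = n/sqrt(W^2)
H = (E*n - 2*F*m + G*l) / (2*(EG - F^2)*sqrt(W^2)); E*n - 2*F*m + G*l = 81, EG - F^2 = 17, so H = (81/34)/sqrt(17)

Answer: H = 81*sqrt(17)/578


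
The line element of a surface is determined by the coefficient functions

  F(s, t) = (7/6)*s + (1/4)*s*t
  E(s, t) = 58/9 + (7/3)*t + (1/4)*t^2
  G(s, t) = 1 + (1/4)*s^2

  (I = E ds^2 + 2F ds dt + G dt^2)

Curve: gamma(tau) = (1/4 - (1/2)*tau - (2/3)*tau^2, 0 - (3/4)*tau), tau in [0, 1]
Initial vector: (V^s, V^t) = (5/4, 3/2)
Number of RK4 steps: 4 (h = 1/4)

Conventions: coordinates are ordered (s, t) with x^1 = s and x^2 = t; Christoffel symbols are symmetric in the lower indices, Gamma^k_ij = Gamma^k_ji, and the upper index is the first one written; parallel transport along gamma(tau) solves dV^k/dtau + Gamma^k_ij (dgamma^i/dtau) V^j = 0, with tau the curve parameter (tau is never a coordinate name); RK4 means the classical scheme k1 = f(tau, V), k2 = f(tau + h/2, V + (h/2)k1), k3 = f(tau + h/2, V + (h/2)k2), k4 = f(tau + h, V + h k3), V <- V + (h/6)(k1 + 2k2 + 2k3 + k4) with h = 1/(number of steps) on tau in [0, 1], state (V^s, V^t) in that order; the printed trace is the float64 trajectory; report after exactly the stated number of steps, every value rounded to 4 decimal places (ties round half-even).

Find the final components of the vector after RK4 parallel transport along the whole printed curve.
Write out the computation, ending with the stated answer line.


gamma'(tau) = (-1/2 - (4/3)*tau, -3/4); f(tau, V)^k = -Gamma^k_ij(gamma(tau)) gamma'^i(tau) V^j; h = 1/4; intermediate values shown to 6 dp
curve data and Christoffel symbols at the stage parameters:
  tau = 0.000000: gamma = (0.250000, 0.000000), gamma' = (-0.500000, -0.750000); Gamma_sss = 0.000000, Gamma_sst = 0.180597, Gamma_stt = 0.000000, Gamma_tss = 0.000000, Gamma_tst = 0.009675, Gamma_ttt = 0.000000
  tau = 0.125000: gamma = (0.177083, -0.093750), gamma' = (-0.666667, -0.750000); Gamma_sss = 0.000000, Gamma_sst = 0.183335, Gamma_stt = 0.000000, Gamma_tss = 0.000000, Gamma_tst = 0.007100, Gamma_ttt = 0.000000
  tau = 0.250000: gamma = (0.083333, -0.187500), gamma' = (-0.833333, -0.750000); Gamma_sss = 0.000000, Gamma_sst = 0.186090, Gamma_stt = 0.000000, Gamma_tss = 0.000000, Gamma_tst = 0.003462, Gamma_ttt = 0.000000
  tau = 0.375000: gamma = (-0.031250, -0.281250), gamma' = (-1.000000, -0.750000); Gamma_sss = 0.000000, Gamma_sst = 0.188759, Gamma_stt = 0.000000, Gamma_tss = 0.000000, Gamma_tst = -0.001345, Gamma_ttt = 0.000000
  tau = 0.500000: gamma = (-0.166667, -0.375000), gamma' = (-1.166667, -0.750000); Gamma_sss = 0.000000, Gamma_sst = 0.191198, Gamma_stt = 0.000000, Gamma_tss = 0.000000, Gamma_tst = -0.007425, Gamma_ttt = 0.000000
  tau = 0.625000: gamma = (-0.322917, -0.468750), gamma' = (-1.333333, -0.750000); Gamma_sss = 0.000000, Gamma_sst = 0.193214, Gamma_stt = 0.000000, Gamma_tss = 0.000000, Gamma_tst = -0.014863, Gamma_ttt = 0.000000
  tau = 0.750000: gamma = (-0.500000, -0.562500), gamma' = (-1.500000, -0.750000); Gamma_sss = 0.000000, Gamma_sst = 0.194564, Gamma_stt = 0.000000, Gamma_tss = 0.000000, Gamma_tst = -0.023703, Gamma_ttt = 0.000000
  tau = 0.875000: gamma = (-0.697917, -0.656250), gamma' = (-1.666667, -0.750000); Gamma_sss = 0.000000, Gamma_sst = 0.194959, Gamma_stt = 0.000000, Gamma_tss = 0.000000, Gamma_tst = -0.033928, Gamma_ttt = 0.000000
  tau = 1.000000: gamma = (-0.916667, -0.750000), gamma' = (-1.833333, -0.750000); Gamma_sss = 0.000000, Gamma_sst = 0.194081, Gamma_stt = 0.000000, Gamma_tss = 0.000000, Gamma_tst = -0.045423, Gamma_ttt = 0.000000
step 0: V^s = 1.2500, V^t = 1.5000
step 1: k1 = (0.304757, 0.016326), k2 = (0.360699, 0.013968), k3 = (0.361625, 0.014004), k4 = (0.420233, 0.007818); V <- V + (h/6)(k1 + 2k2 + 2k3 + k4): V^s = 1.3404, V^t = 1.5033
step 2: k1 = (0.420207, 0.007818), k2 = (0.481149, -0.003429), k3 = (0.481962, -0.003434), k4 = (0.544639, -0.021151); V <- V + (h/6)(k1 + 2k2 + 2k3 + k4): V^s = 1.4609, V^t = 1.5022
step 3: k1 = (0.544575, -0.021149), k2 = (0.607875, -0.046760), k3 = (0.608197, -0.046784), k4 = (0.670361, -0.081668); V <- V + (h/6)(k1 + 2k2 + 2k3 + k4): V^s = 1.6128, V^t = 1.4901
step 4: k1 = (0.670236, -0.081653), k2 = (0.728951, -0.126856), k3 = (0.728189, -0.126724), k4 = (0.780202, -0.182600); V <- V + (h/6)(k1 + 2k2 + 2k3 + k4): V^s = 1.7947, V^t = 1.4580

Answer: V^s = 1.7947, V^t = 1.4580


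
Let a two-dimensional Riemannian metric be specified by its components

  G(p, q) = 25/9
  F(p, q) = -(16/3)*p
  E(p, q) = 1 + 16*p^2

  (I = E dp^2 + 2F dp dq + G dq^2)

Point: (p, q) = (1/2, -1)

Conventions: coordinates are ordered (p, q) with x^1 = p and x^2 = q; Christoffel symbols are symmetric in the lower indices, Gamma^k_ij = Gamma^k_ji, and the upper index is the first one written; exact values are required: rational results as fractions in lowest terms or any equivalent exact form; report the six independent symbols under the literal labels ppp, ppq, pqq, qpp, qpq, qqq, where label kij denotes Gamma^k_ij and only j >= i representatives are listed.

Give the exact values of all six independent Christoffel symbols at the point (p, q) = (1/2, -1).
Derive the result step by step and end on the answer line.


E = 5, F = -8/3, G = 25/9 at the point
E_p = 16, E_q = 0, F_p = -16/3, F_q = 0, G_p = 0, G_q = 0
EG - F^2 = 61/9;  g^inv = (9/61) * [[25/9, 8/3], [8/3, 5]]
first-kind symbols [ij,l] = (1/2)(d_i g_jl + d_j g_il - d_l g_ij): [pp,p] = E_p/2 = 8, [pp,q] = F_p - E_q/2 = -16/3, [pq,p] = E_q/2 = 0, [pq,q] = G_p/2 = 0, [qq,p] = F_q - G_p/2 = 0, [qq,q] = G_q/2 = 0
Gamma^p_ij = (G*[ij,p] - F*[ij,q])/(EG - F^2), Gamma^q_ij = (E*[ij,q] - F*[ij,p])/(EG - F^2)

Answer: Gamma_ppp = 72/61, Gamma_ppq = 0, Gamma_pqq = 0, Gamma_qpp = -48/61, Gamma_qpq = 0, Gamma_qqq = 0
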